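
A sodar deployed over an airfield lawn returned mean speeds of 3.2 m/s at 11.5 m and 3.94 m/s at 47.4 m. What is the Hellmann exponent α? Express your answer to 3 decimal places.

Power law: V₂/V₁ = (z₂/z₁)^α ⇒ α = ln(V₂/V₁) / ln(z₂/z₁)
α = ln(3.94/3.2) / ln(47.4/11.5) = ln(1.2312) / ln(4.1217)
  = 0.20803 / 1.41628 = 0.14689

α ≈ 0.147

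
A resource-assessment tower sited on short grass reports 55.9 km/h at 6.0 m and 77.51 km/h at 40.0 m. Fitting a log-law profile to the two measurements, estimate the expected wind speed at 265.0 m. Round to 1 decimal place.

99.0 km/h

Log law: V ∝ ln(z/z₀). From the pair, with r = V₁/V₂ = 0.72120,
ln z₀ = (ln z₁ − r·ln z₂)/(1 − r) = (1.7918 − 0.72120×3.6889)/0.27880 = -3.1156 → z₀ = 0.04435 m
V₃ = V₁ · ln(z₃/z₀)/ln(z₁/z₀) = 55.9 × 8.6954/4.9074 = 99.0486 km/h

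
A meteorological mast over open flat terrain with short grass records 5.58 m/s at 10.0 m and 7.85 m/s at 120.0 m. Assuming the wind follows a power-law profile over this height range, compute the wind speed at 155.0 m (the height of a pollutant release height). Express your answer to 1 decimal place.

First find α: α = ln(V₂/V₁)/ln(z₂/z₁) = ln(7.85/5.58)/ln(120.0/10.0) = 0.34132/2.48491 = 0.1374
Extrapolate from 120.0 m to 155.0 m: V₃ = 7.85 × (155.0/120.0)^0.1374 = 7.85 × 1.0358 = 8.1309 m/s

8.1 m/s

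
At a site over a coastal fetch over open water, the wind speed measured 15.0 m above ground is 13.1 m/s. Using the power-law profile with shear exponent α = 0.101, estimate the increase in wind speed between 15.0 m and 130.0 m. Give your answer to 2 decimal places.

3.19 m/s

Power law: V₂ = V₁ · (z₂/z₁)^α = 13.1 × (8.6667)^0.101 = 16.2927 m/s
ΔV = 16.2927 − 13.1 = 3.1927 m/s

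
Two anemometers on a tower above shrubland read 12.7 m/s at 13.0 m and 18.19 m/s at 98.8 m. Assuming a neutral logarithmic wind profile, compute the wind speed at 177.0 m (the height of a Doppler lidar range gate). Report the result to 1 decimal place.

Log law: V ∝ ln(z/z₀). From the pair, with r = V₁/V₂ = 0.69819,
ln z₀ = (ln z₁ − r·ln z₂)/(1 − r) = (2.5649 − 0.69819×4.5931)/0.30181 = -2.1268 → z₀ = 0.1192 m
V₃ = V₁ · ln(z₃/z₀)/ln(z₁/z₀) = 12.7 × 7.3029/4.6917 = 19.7683 m/s

19.8 m/s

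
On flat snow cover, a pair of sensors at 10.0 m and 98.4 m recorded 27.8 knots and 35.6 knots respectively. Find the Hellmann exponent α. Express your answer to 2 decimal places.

Power law: V₂/V₁ = (z₂/z₁)^α ⇒ α = ln(V₂/V₁) / ln(z₂/z₁)
α = ln(35.6/27.8) / ln(98.4/10.0) = ln(1.2806) / ln(9.8400)
  = 0.24731 / 2.28646 = 0.10816

α ≈ 0.11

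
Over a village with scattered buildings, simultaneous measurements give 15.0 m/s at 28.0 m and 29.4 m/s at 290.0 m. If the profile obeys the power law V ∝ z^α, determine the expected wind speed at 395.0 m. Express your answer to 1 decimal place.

First find α: α = ln(V₂/V₁)/ln(z₂/z₁) = ln(29.4/15.0)/ln(290.0/28.0) = 0.67294/2.33768 = 0.2879
Extrapolate from 290.0 m to 395.0 m: V₃ = 29.4 × (395.0/290.0)^0.2879 = 29.4 × 1.0930 = 32.1351 m/s

32.1 m/s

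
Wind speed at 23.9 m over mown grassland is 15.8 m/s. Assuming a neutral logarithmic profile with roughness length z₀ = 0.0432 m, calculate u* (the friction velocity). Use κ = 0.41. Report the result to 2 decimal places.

u* ≈ 1.03 m/s

Log law: V(z) = (u*/κ) · ln(z/z₀) ⇒ u* = κ · V / ln(z/z₀)
u* = 0.41 × 15.8 / ln(23.9/0.0432) = 0.41 × 15.8 / 6.3158
   = 6.4780 / 6.3158 = 1.0257 m/s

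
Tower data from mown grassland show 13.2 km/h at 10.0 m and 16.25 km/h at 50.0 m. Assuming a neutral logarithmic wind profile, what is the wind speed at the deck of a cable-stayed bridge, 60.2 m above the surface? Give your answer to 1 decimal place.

Log law: V ∝ ln(z/z₀). From the pair, with r = V₁/V₂ = 0.81231,
ln z₀ = (ln z₁ − r·ln z₂)/(1 − r) = (2.3026 − 0.81231×3.9120)/0.18769 = -4.6629 → z₀ = 0.009440 m
V₃ = V₁ · ln(z₃/z₀)/ln(z₁/z₀) = 13.2 × 8.7605/6.9654 = 16.6018 km/h

16.6 km/h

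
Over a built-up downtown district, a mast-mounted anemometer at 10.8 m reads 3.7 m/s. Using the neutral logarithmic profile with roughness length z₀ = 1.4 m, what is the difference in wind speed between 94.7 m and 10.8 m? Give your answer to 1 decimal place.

Log law: V₂ = V₁ · ln(z₂/z₀)/ln(z₁/z₀) = 3.7 × 4.2142/2.0431 = 7.6320 m/s
ΔV = 7.6320 − 3.7 = 3.9320 m/s

3.9 m/s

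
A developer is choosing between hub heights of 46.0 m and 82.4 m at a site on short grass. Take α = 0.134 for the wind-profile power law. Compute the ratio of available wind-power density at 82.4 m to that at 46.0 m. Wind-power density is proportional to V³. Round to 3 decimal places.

Speed ratio: V_B/V_A = (z_B/z_A)^α = (82.4/46.0)^0.134 = (1.7913)^0.134 = 1.08125
Power-density ratio: P_B/P_A = (V_B/V_A)³ = (1.08125)³ = 1.26408

1.264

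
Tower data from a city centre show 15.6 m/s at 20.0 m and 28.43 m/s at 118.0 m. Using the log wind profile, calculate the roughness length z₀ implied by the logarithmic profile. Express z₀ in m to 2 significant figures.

z₀ ≈ 2.3 m

Log law: V(z) ∝ ln(z/z₀). With r = V₁/V₂ = 15.6/28.43 = 0.54872,
r · ln(z₂/z₀) = ln(z₁/z₀) ⇒ ln z₀ = (ln z₁ − r·ln z₂)/(1 − r)
ln z₀ = (2.99573 − 0.54872×4.77068) / 0.45128 = 0.8376
z₀ = exp(0.8376) = 2.311 m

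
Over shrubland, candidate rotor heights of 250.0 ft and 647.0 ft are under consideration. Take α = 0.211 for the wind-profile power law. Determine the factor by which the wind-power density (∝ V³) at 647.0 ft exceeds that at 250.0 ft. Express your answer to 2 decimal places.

Speed ratio: V_B/V_A = (z_B/z_A)^α = (647.0/250.0)^0.211 = (2.5880)^0.211 = 1.22218
Power-density ratio: P_B/P_A = (V_B/V_A)³ = (1.22218)³ = 1.82560

1.83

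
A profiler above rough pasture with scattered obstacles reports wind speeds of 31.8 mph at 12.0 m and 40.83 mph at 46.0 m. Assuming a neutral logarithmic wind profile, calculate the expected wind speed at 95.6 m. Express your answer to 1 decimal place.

45.7 mph

Log law: V ∝ ln(z/z₀). From the pair, with r = V₁/V₂ = 0.77884,
ln z₀ = (ln z₁ − r·ln z₂)/(1 − r) = (2.4849 − 0.77884×3.8286)/0.22116 = -2.2472 → z₀ = 0.1057 m
V₃ = V₁ · ln(z₃/z₀)/ln(z₁/z₀) = 31.8 × 6.8074/4.7321 = 45.7459 mph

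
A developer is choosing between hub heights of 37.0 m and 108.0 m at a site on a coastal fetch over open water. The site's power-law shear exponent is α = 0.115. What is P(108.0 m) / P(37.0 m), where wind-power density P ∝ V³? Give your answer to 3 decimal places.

Speed ratio: V_B/V_A = (z_B/z_A)^α = (108.0/37.0)^0.115 = (2.9189)^0.115 = 1.13110
Power-density ratio: P_B/P_A = (V_B/V_A)³ = (1.13110)³ = 1.44711

1.447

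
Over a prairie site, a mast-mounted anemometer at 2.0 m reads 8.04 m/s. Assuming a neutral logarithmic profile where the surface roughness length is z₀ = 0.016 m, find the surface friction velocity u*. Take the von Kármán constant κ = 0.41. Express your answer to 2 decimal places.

u* ≈ 0.68 m/s

Log law: V(z) = (u*/κ) · ln(z/z₀) ⇒ u* = κ · V / ln(z/z₀)
u* = 0.41 × 8.04 / ln(2.0/0.016) = 0.41 × 8.04 / 4.8283
   = 3.2964 / 4.8283 = 0.6827 m/s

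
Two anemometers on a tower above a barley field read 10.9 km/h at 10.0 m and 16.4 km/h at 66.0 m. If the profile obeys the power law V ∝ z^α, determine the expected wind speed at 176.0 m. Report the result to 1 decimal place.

20.3 km/h

First find α: α = ln(V₂/V₁)/ln(z₂/z₁) = ln(16.4/10.9)/ln(66.0/10.0) = 0.40852/1.88707 = 0.2165
Extrapolate from 66.0 m to 176.0 m: V₃ = 16.4 × (176.0/66.0)^0.2165 = 16.4 × 1.2366 = 20.2796 km/h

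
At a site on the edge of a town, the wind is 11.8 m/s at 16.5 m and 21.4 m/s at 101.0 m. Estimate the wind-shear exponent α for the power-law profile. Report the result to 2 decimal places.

Power law: V₂/V₁ = (z₂/z₁)^α ⇒ α = ln(V₂/V₁) / ln(z₂/z₁)
α = ln(21.4/11.8) / ln(101.0/16.5) = ln(1.8136) / ln(6.1212)
  = 0.59529 / 1.81176 = 0.32857

α ≈ 0.33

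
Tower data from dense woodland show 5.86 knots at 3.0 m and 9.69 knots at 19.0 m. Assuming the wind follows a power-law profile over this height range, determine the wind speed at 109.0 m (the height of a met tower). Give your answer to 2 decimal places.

15.60 knots

First find α: α = ln(V₂/V₁)/ln(z₂/z₁) = ln(9.69/5.86)/ln(19.0/3.0) = 0.50294/1.84583 = 0.2725
Extrapolate from 19.0 m to 109.0 m: V₃ = 9.69 × (109.0/19.0)^0.2725 = 9.69 × 1.6096 = 15.5971 knots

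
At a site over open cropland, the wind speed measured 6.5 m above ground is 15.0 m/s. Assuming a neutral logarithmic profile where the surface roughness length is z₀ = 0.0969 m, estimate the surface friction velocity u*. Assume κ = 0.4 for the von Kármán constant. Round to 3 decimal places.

u* ≈ 1.427 m/s

Log law: V(z) = (u*/κ) · ln(z/z₀) ⇒ u* = κ · V / ln(z/z₀)
u* = 0.4 × 15.0 / ln(6.5/0.0969) = 0.4 × 15.0 / 4.2059
   = 6.0000 / 4.2059 = 1.4266 m/s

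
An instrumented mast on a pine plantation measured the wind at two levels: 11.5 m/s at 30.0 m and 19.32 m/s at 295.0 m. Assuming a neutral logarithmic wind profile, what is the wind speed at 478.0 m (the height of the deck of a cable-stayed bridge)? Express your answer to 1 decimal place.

Log law: V ∝ ln(z/z₀). From the pair, with r = V₁/V₂ = 0.59524,
ln z₀ = (ln z₁ − r·ln z₂)/(1 − r) = (3.4012 − 0.59524×5.6870)/0.40476 = 0.0398 → z₀ = 1.041 m
V₃ = V₁ · ln(z₃/z₀)/ln(z₁/z₀) = 11.5 × 6.1299/3.3614 = 20.9712 m/s

21.0 m/s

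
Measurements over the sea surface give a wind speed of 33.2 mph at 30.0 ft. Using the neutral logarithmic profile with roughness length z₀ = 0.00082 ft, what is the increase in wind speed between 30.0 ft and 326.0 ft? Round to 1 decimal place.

7.5 mph

Log law: V₂ = V₁ · ln(z₂/z₀)/ln(z₁/z₀) = 33.2 × 12.8931/10.5074 = 40.7380 mph
ΔV = 40.7380 − 33.2 = 7.5380 mph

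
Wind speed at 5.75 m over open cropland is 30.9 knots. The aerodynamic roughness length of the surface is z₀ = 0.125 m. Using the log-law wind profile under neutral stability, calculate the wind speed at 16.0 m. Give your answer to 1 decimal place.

Log law: V(z) ∝ ln(z/z₀), so V₂/V₁ = ln(z₂/z₀) / ln(z₁/z₀).
ln(16.0/0.125) = 4.8520, ln(5.75/0.125) = 3.8286
V₂ = 30.9 × 4.8520/3.8286 = 30.9 × 1.2673 = 39.1595 knots

39.2 knots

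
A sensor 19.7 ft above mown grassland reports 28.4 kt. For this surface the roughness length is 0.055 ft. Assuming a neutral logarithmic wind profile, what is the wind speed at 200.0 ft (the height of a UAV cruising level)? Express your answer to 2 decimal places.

39.59 kt

Log law: V(z) ∝ ln(z/z₀), so V₂/V₁ = ln(z₂/z₀) / ln(z₁/z₀).
ln(200.0/0.055) = 8.1987, ln(19.7/0.055) = 5.8810
V₂ = 28.4 × 8.1987/5.8810 = 28.4 × 1.3941 = 39.5923 kt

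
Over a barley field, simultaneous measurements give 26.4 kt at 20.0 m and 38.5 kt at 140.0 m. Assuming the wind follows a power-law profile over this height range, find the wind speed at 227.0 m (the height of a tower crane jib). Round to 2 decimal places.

First find α: α = ln(V₂/V₁)/ln(z₂/z₁) = ln(38.5/26.4)/ln(140.0/20.0) = 0.37729/1.94591 = 0.1939
Extrapolate from 140.0 m to 227.0 m: V₃ = 38.5 × (227.0/140.0)^0.1939 = 38.5 × 1.0982 = 42.2822 kt

42.28 kt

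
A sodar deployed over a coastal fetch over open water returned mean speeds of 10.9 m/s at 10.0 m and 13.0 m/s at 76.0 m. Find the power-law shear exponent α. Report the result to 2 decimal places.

Power law: V₂/V₁ = (z₂/z₁)^α ⇒ α = ln(V₂/V₁) / ln(z₂/z₁)
α = ln(13.0/10.9) / ln(76.0/10.0) = ln(1.1927) / ln(7.6000)
  = 0.17619 / 2.02815 = 0.08687

α ≈ 0.09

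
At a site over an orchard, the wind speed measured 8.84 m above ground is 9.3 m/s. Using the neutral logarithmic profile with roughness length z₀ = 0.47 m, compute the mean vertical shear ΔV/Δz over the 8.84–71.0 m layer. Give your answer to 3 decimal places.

Log law: V₂ = V₁ · ln(z₂/z₀)/ln(z₁/z₀) = 9.3 × 5.0177/2.9343 = 15.9031 m/s
ΔV/Δz = (15.9031 − 9.3)/(71.0 − 8.84) = 6.6031/62.1600 = 0.10623 m/s/m

0.106 m/s/m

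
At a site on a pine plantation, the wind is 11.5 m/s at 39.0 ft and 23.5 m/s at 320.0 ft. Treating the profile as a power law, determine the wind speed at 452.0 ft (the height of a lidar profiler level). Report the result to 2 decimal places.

First find α: α = ln(V₂/V₁)/ln(z₂/z₁) = ln(23.5/11.5)/ln(320.0/39.0) = 0.71465/2.10476 = 0.3395
Extrapolate from 320.0 ft to 452.0 ft: V₃ = 23.5 × (452.0/320.0)^0.3395 = 23.5 × 1.1244 = 26.4238 m/s

26.42 m/s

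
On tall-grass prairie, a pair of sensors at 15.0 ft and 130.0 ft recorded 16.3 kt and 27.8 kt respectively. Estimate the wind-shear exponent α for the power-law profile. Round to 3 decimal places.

α ≈ 0.247

Power law: V₂/V₁ = (z₂/z₁)^α ⇒ α = ln(V₂/V₁) / ln(z₂/z₁)
α = ln(27.8/16.3) / ln(130.0/15.0) = ln(1.7055) / ln(8.6667)
  = 0.53387 / 2.15948 = 0.24722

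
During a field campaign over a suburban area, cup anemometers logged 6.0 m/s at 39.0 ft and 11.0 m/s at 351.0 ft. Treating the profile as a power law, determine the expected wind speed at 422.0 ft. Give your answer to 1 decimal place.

First find α: α = ln(V₂/V₁)/ln(z₂/z₁) = ln(11.0/6.0)/ln(351.0/39.0) = 0.60614/2.19722 = 0.2759
Extrapolate from 351.0 ft to 422.0 ft: V₃ = 11.0 × (422.0/351.0)^0.2759 = 11.0 × 1.0521 = 11.5735 m/s

11.6 m/s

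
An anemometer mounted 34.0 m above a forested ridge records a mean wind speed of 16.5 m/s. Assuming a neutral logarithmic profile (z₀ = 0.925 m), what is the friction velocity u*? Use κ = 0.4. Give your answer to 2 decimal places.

u* ≈ 1.83 m/s

Log law: V(z) = (u*/κ) · ln(z/z₀) ⇒ u* = κ · V / ln(z/z₀)
u* = 0.4 × 16.5 / ln(34.0/0.925) = 0.4 × 16.5 / 3.6043
   = 6.6000 / 3.6043 = 1.8311 m/s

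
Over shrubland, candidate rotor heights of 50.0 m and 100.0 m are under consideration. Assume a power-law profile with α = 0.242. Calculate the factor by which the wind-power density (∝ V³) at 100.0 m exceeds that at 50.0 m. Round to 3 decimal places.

1.654

Speed ratio: V_B/V_A = (z_B/z_A)^α = (100.0/50.0)^0.242 = (2.0000)^0.242 = 1.18263
Power-density ratio: P_B/P_A = (V_B/V_A)³ = (1.18263)³ = 1.65405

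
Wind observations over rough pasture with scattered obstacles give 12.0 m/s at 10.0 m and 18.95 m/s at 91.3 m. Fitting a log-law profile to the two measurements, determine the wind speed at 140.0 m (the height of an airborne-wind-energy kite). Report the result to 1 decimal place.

Log law: V ∝ ln(z/z₀). From the pair, with r = V₁/V₂ = 0.63325,
ln z₀ = (ln z₁ − r·ln z₂)/(1 − r) = (2.3026 − 0.63325×4.5142)/0.36675 = -1.5159 → z₀ = 0.2196 m
V₃ = V₁ · ln(z₃/z₀)/ln(z₁/z₀) = 12.0 × 6.4576/3.8185 = 20.2934 m/s

20.3 m/s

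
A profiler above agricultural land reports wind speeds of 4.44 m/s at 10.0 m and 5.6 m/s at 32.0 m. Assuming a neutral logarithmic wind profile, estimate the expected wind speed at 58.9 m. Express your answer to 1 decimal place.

6.2 m/s

Log law: V ∝ ln(z/z₀). From the pair, with r = V₁/V₂ = 0.79286,
ln z₀ = (ln z₁ − r·ln z₂)/(1 − r) = (2.3026 − 0.79286×3.4657)/0.20714 = -2.1495 → z₀ = 0.1165 m
V₃ = V₁ · ln(z₃/z₀)/ln(z₁/z₀) = 4.44 × 6.2253/4.4521 = 6.2085 m/s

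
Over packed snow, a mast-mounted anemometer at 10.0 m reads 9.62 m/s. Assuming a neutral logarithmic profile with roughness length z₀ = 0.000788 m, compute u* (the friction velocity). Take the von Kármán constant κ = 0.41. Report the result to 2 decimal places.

u* ≈ 0.42 m/s

Log law: V(z) = (u*/κ) · ln(z/z₀) ⇒ u* = κ · V / ln(z/z₀)
u* = 0.41 × 9.62 / ln(10.0/0.000788) = 0.41 × 9.62 / 9.4486
   = 3.9442 / 9.4486 = 0.4174 m/s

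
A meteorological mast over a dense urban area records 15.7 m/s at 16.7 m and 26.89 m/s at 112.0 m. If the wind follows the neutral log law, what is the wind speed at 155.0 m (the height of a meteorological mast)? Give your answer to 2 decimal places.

28.80 m/s

Log law: V ∝ ln(z/z₀). From the pair, with r = V₁/V₂ = 0.58386,
ln z₀ = (ln z₁ − r·ln z₂)/(1 − r) = (2.8154 − 0.58386×4.7185)/0.41614 = 0.1453 → z₀ = 1.156 m
V₃ = V₁ · ln(z₃/z₀)/ln(z₁/z₀) = 15.7 × 4.8981/2.6701 = 28.8005 m/s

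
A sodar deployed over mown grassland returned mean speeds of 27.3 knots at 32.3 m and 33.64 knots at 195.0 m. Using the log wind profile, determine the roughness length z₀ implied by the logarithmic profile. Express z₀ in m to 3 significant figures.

z₀ ≈ 0.0140 m

Log law: V(z) ∝ ln(z/z₀). With r = V₁/V₂ = 27.3/33.64 = 0.81153,
r · ln(z₂/z₀) = ln(z₁/z₀) ⇒ ln z₀ = (ln z₁ − r·ln z₂)/(1 − r)
ln z₀ = (3.47507 − 0.81153×5.27300) / 0.18847 = -4.2668
z₀ = exp(-4.2668) = 0.01403 m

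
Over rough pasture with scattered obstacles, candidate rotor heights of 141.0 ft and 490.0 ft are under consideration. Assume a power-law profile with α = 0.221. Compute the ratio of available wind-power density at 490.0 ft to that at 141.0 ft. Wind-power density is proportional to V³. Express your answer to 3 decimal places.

Speed ratio: V_B/V_A = (z_B/z_A)^α = (490.0/141.0)^0.221 = (3.4752)^0.221 = 1.31691
Power-density ratio: P_B/P_A = (V_B/V_A)³ = (1.31691)³ = 2.28385

2.284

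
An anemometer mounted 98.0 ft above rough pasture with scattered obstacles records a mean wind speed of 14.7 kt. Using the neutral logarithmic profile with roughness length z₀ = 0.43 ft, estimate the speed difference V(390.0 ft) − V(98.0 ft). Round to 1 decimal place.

Log law: V₂ = V₁ · ln(z₂/z₀)/ln(z₁/z₀) = 14.7 × 6.8101/5.4289 = 18.4398 kt
ΔV = 18.4398 − 14.7 = 3.7398 kt

3.7 kt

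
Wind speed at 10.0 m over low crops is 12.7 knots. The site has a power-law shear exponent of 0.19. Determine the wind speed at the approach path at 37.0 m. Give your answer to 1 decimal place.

Power-law profile: V₂ = V₁ · (z₂/z₁)^α
V₂ = 12.7 × (37.0/10.0)^0.19 = 12.7 × (3.7000)^0.19
    = 12.7 × 1.2822 = 16.2840 knots

16.3 knots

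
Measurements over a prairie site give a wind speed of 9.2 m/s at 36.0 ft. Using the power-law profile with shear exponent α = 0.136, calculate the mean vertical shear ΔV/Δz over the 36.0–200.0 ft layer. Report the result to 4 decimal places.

0.0147 m/s/ft

Power law: V₂ = V₁ · (z₂/z₁)^α = 9.2 × (5.5556)^0.136 = 11.6164 m/s
ΔV/Δz = (11.6164 − 9.2)/(200.0 − 36.0) = 2.4164/164.0000 = 0.01473 m/s/ft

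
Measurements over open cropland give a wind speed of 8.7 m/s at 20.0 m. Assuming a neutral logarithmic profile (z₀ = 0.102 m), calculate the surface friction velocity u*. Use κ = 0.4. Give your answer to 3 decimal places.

Log law: V(z) = (u*/κ) · ln(z/z₀) ⇒ u* = κ · V / ln(z/z₀)
u* = 0.4 × 8.7 / ln(20.0/0.102) = 0.4 × 8.7 / 5.2785
   = 3.4800 / 5.2785 = 0.6593 m/s

u* ≈ 0.659 m/s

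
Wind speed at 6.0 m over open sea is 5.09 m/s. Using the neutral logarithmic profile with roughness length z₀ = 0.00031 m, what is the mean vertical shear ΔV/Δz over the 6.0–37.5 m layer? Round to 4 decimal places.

Log law: V₂ = V₁ · ln(z₂/z₀)/ln(z₁/z₀) = 5.09 × 11.7033/9.8707 = 6.0350 m/s
ΔV/Δz = (6.0350 − 5.09)/(37.5 − 6.0) = 0.9450/31.5000 = 0.03000 m/s/m

0.0300 m/s/m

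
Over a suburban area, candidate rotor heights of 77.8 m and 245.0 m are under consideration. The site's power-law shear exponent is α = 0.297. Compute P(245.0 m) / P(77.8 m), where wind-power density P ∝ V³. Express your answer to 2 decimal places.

2.78

Speed ratio: V_B/V_A = (z_B/z_A)^α = (245.0/77.8)^0.297 = (3.1491)^0.297 = 1.40592
Power-density ratio: P_B/P_A = (V_B/V_A)³ = (1.40592)³ = 2.77897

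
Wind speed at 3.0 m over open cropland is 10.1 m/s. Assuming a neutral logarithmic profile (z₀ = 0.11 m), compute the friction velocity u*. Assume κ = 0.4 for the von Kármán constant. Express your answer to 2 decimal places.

u* ≈ 1.22 m/s

Log law: V(z) = (u*/κ) · ln(z/z₀) ⇒ u* = κ · V / ln(z/z₀)
u* = 0.4 × 10.1 / ln(3.0/0.11) = 0.4 × 10.1 / 3.3059
   = 4.0400 / 3.3059 = 1.2221 m/s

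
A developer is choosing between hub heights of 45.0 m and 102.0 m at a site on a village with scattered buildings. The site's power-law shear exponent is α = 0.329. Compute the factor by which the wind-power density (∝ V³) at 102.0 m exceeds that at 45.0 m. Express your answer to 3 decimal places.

Speed ratio: V_B/V_A = (z_B/z_A)^α = (102.0/45.0)^0.329 = (2.2667)^0.329 = 1.30895
Power-density ratio: P_B/P_A = (V_B/V_A)³ = (1.30895)³ = 2.24268

2.243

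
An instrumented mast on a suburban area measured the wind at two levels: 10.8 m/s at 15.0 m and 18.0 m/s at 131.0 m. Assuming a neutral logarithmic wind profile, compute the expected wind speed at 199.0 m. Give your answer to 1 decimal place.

19.4 m/s

Log law: V ∝ ln(z/z₀). From the pair, with r = V₁/V₂ = 0.60000,
ln z₀ = (ln z₁ − r·ln z₂)/(1 − r) = (2.7081 − 0.60000×4.8752)/0.40000 = -0.5427 → z₀ = 0.5812 m
V₃ = V₁ · ln(z₃/z₀)/ln(z₁/z₀) = 10.8 × 5.8360/3.2507 = 19.3891 m/s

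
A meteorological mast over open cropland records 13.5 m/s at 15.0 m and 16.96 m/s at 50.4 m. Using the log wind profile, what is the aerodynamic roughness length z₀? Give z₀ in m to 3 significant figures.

z₀ ≈ 0.133 m

Log law: V(z) ∝ ln(z/z₀). With r = V₁/V₂ = 13.5/16.96 = 0.79599,
r · ln(z₂/z₀) = ln(z₁/z₀) ⇒ ln z₀ = (ln z₁ − r·ln z₂)/(1 − r)
ln z₀ = (2.70805 − 0.79599×3.91999) / 0.20401 = -2.0206
z₀ = exp(-2.0206) = 0.1326 m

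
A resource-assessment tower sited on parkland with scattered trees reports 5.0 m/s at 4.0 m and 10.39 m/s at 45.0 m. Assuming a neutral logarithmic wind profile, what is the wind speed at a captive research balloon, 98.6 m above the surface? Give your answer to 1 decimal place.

Log law: V ∝ ln(z/z₀). From the pair, with r = V₁/V₂ = 0.48123,
ln z₀ = (ln z₁ − r·ln z₂)/(1 − r) = (1.3863 − 0.48123×3.8067)/0.51877 = -0.8589 → z₀ = 0.4236 m
V₃ = V₁ · ln(z₃/z₀)/ln(z₁/z₀) = 5.0 × 5.4500/2.2452 = 12.1368 m/s

12.1 m/s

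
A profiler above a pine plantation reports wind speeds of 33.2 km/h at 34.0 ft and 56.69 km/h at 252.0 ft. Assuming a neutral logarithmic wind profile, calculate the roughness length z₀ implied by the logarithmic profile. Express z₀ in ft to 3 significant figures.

z₀ ≈ 2.00 ft

Log law: V(z) ∝ ln(z/z₀). With r = V₁/V₂ = 33.2/56.69 = 0.58564,
r · ln(z₂/z₀) = ln(z₁/z₀) ⇒ ln z₀ = (ln z₁ − r·ln z₂)/(1 − r)
ln z₀ = (3.52636 − 0.58564×5.52943) / 0.41436 = 0.6953
z₀ = exp(0.6953) = 2.004 ft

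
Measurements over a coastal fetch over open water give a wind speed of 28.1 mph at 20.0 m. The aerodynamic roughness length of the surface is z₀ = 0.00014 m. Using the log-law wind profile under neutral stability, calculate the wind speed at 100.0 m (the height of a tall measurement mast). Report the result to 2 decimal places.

Log law: V(z) ∝ ln(z/z₀), so V₂/V₁ = ln(z₂/z₀) / ln(z₁/z₀).
ln(100.0/0.00014) = 13.4790, ln(20.0/0.00014) = 11.8696
V₂ = 28.1 × 13.4790/11.8696 = 28.1 × 1.1356 = 31.9102 mph

31.91 mph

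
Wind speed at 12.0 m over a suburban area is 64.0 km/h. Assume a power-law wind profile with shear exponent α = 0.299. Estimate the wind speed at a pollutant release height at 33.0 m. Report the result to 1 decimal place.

Power-law profile: V₂ = V₁ · (z₂/z₁)^α
V₂ = 64.0 × (33.0/12.0)^0.299 = 64.0 × (2.7500)^0.299
    = 64.0 × 1.3532 = 86.6045 km/h

86.6 km/h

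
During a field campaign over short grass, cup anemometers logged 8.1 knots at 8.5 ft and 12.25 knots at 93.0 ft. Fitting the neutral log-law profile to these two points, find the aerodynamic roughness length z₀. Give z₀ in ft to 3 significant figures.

z₀ ≈ 0.0797 ft

Log law: V(z) ∝ ln(z/z₀). With r = V₁/V₂ = 8.1/12.25 = 0.66122,
r · ln(z₂/z₀) = ln(z₁/z₀) ⇒ ln z₀ = (ln z₁ − r·ln z₂)/(1 − r)
ln z₀ = (2.14007 − 0.66122×4.53260) / 0.33878 = -2.5297
z₀ = exp(-2.5297) = 0.07968 ft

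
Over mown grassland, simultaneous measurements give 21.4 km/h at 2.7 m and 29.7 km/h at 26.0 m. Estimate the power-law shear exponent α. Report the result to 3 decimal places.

α ≈ 0.145

Power law: V₂/V₁ = (z₂/z₁)^α ⇒ α = ln(V₂/V₁) / ln(z₂/z₁)
α = ln(29.7/21.4) / ln(26.0/2.7) = ln(1.3879) / ln(9.6296)
  = 0.32776 / 2.26484 = 0.14471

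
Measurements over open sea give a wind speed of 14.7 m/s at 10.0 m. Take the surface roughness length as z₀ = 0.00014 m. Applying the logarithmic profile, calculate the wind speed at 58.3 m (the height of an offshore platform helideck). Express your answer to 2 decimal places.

17.02 m/s

Log law: V(z) ∝ ln(z/z₀), so V₂/V₁ = ln(z₂/z₀) / ln(z₁/z₀).
ln(58.3/0.00014) = 12.9395, ln(10.0/0.00014) = 11.1765
V₂ = 14.7 × 12.9395/11.1765 = 14.7 × 1.1577 = 17.0188 m/s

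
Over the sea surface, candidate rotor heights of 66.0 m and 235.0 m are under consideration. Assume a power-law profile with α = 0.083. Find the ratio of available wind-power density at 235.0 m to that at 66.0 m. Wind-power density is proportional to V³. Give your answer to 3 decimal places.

1.372

Speed ratio: V_B/V_A = (z_B/z_A)^α = (235.0/66.0)^0.083 = (3.5606)^0.083 = 1.11116
Power-density ratio: P_B/P_A = (V_B/V_A)³ = (1.11116)³ = 1.37192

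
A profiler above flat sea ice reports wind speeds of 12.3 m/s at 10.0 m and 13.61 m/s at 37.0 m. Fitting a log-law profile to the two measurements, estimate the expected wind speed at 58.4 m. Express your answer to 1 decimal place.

14.1 m/s

Log law: V ∝ ln(z/z₀). From the pair, with r = V₁/V₂ = 0.90375,
ln z₀ = (ln z₁ − r·ln z₂)/(1 − r) = (2.3026 − 0.90375×3.6109)/0.09625 = -9.9818 → z₀ = 0.00004624 m
V₃ = V₁ · ln(z₃/z₀)/ln(z₁/z₀) = 12.3 × 14.0491/12.2843 = 14.0670 m/s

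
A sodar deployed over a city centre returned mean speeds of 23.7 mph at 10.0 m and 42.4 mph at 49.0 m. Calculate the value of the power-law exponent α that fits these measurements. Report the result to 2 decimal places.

α ≈ 0.37

Power law: V₂/V₁ = (z₂/z₁)^α ⇒ α = ln(V₂/V₁) / ln(z₂/z₁)
α = ln(42.4/23.7) / ln(49.0/10.0) = ln(1.7890) / ln(4.9000)
  = 0.58167 / 1.58924 = 0.36601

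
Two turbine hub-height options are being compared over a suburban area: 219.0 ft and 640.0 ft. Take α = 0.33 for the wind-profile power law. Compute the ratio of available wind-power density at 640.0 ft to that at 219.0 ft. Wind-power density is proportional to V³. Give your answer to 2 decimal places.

2.89

Speed ratio: V_B/V_A = (z_B/z_A)^α = (640.0/219.0)^0.33 = (2.9224)^0.33 = 1.42460
Power-density ratio: P_B/P_A = (V_B/V_A)³ = (1.42460)³ = 2.89120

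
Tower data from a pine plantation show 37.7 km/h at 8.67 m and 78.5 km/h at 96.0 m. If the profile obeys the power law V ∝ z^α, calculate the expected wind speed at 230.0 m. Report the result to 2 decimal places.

First find α: α = ln(V₂/V₁)/ln(z₂/z₁) = ln(78.5/37.7)/ln(96.0/8.67) = 0.73344/2.40448 = 0.3050
Extrapolate from 96.0 m to 230.0 m: V₃ = 78.5 × (230.0/96.0)^0.3050 = 78.5 × 1.3054 = 102.4744 km/h

102.47 km/h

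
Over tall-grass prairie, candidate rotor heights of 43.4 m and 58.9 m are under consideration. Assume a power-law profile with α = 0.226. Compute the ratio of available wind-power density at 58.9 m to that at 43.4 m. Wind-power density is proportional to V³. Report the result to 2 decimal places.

1.23

Speed ratio: V_B/V_A = (z_B/z_A)^α = (58.9/43.4)^0.226 = (1.3571)^0.226 = 1.07145
Power-density ratio: P_B/P_A = (V_B/V_A)³ = (1.07145)³ = 1.23004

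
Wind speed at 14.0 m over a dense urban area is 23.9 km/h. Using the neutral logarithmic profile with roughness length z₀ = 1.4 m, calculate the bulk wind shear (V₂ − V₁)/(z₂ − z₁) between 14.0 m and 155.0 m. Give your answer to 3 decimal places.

Log law: V₂ = V₁ · ln(z₂/z₀)/ln(z₁/z₀) = 23.9 × 4.7070/2.3026 = 48.8565 km/h
ΔV/Δz = (48.8565 − 23.9)/(155.0 − 14.0) = 24.9565/141.0000 = 0.17700 km/h/m

0.177 km/h/m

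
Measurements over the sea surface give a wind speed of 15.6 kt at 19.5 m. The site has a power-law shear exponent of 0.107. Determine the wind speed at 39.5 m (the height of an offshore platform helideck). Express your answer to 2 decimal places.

Power-law profile: V₂ = V₁ · (z₂/z₁)^α
V₂ = 15.6 × (39.5/19.5)^0.107 = 15.6 × (2.0256)^0.107
    = 15.6 × 1.0785 = 16.8239 kt

16.82 kt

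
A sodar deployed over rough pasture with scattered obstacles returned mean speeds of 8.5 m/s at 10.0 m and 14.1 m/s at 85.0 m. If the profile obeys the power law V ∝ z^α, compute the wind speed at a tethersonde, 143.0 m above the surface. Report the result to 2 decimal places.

15.95 m/s

First find α: α = ln(V₂/V₁)/ln(z₂/z₁) = ln(14.1/8.5)/ln(85.0/10.0) = 0.50611/2.14007 = 0.2365
Extrapolate from 85.0 m to 143.0 m: V₃ = 14.1 × (143.0/85.0)^0.2365 = 14.1 × 1.1309 = 15.9458 m/s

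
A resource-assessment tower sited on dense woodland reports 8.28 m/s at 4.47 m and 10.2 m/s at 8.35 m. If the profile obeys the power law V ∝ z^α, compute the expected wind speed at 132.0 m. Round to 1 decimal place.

First find α: α = ln(V₂/V₁)/ln(z₂/z₁) = ln(10.2/8.28)/ln(8.35/4.47) = 0.20854/0.62487 = 0.3337
Extrapolate from 8.35 m to 132.0 m: V₃ = 10.2 × (132.0/8.35)^0.3337 = 10.2 × 2.5126 = 25.6281 m/s

25.6 m/s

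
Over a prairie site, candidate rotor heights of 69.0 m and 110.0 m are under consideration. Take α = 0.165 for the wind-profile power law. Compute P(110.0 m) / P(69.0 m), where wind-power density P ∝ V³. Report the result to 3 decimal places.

1.260

Speed ratio: V_B/V_A = (z_B/z_A)^α = (110.0/69.0)^0.165 = (1.5942)^0.165 = 1.07999
Power-density ratio: P_B/P_A = (V_B/V_A)³ = (1.07999)³ = 1.25968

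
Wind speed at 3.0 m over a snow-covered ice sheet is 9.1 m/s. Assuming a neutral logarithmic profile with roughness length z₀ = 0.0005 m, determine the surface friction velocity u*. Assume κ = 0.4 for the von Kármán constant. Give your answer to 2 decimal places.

Log law: V(z) = (u*/κ) · ln(z/z₀) ⇒ u* = κ · V / ln(z/z₀)
u* = 0.4 × 9.1 / ln(3.0/0.0005) = 0.4 × 9.1 / 8.6995
   = 3.6400 / 8.6995 = 0.4184 m/s

u* ≈ 0.42 m/s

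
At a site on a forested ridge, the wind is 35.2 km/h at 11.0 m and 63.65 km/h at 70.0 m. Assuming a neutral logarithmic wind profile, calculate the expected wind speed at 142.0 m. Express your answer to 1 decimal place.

74.5 km/h

Log law: V ∝ ln(z/z₀). From the pair, with r = V₁/V₂ = 0.55302,
ln z₀ = (ln z₁ − r·ln z₂)/(1 − r) = (2.3979 − 0.55302×4.2485)/0.44698 = 0.1082 → z₀ = 1.114 m
V₃ = V₁ · ln(z₃/z₀)/ln(z₁/z₀) = 35.2 × 4.8476/2.2897 = 74.5241 km/h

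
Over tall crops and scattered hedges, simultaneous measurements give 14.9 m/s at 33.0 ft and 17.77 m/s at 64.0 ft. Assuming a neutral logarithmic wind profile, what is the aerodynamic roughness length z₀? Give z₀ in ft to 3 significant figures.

z₀ ≈ 1.06 ft

Log law: V(z) ∝ ln(z/z₀). With r = V₁/V₂ = 14.9/17.77 = 0.83849,
r · ln(z₂/z₀) = ln(z₁/z₀) ⇒ ln z₀ = (ln z₁ − r·ln z₂)/(1 − r)
ln z₀ = (3.49651 − 0.83849×4.15888) / 0.16151 = 0.0577
z₀ = exp(0.0577) = 1.059 ft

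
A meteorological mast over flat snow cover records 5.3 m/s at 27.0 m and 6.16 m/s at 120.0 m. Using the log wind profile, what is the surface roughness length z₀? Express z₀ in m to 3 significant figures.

Log law: V(z) ∝ ln(z/z₀). With r = V₁/V₂ = 5.3/6.16 = 0.86039,
r · ln(z₂/z₀) = ln(z₁/z₀) ⇒ ln z₀ = (ln z₁ − r·ln z₂)/(1 − r)
ln z₀ = (3.29584 − 0.86039×4.78749) / 0.13961 = -5.8969
z₀ = exp(-5.8969) = 0.002748 m

z₀ ≈ 0.00275 m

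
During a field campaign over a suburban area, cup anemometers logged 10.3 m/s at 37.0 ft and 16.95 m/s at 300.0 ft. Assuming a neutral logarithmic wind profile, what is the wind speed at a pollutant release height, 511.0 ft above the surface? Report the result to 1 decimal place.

18.6 m/s

Log law: V ∝ ln(z/z₀). From the pair, with r = V₁/V₂ = 0.60767,
ln z₀ = (ln z₁ − r·ln z₂)/(1 − r) = (3.6109 − 0.60767×5.7038)/0.39233 = 0.3693 → z₀ = 1.447 ft
V₃ = V₁ · ln(z₃/z₀)/ln(z₁/z₀) = 10.3 × 5.8670/3.2416 = 18.6423 m/s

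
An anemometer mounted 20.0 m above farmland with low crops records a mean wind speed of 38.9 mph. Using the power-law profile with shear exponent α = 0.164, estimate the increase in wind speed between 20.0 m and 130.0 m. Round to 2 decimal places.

Power law: V₂ = V₁ · (z₂/z₁)^α = 38.9 × (6.5000)^0.164 = 52.8771 mph
ΔV = 52.8771 − 38.9 = 13.9771 mph

13.98 mph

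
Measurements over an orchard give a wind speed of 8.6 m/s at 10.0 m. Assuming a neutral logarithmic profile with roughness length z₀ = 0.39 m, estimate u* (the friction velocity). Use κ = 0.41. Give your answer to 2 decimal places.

Log law: V(z) = (u*/κ) · ln(z/z₀) ⇒ u* = κ · V / ln(z/z₀)
u* = 0.41 × 8.6 / ln(10.0/0.39) = 0.41 × 8.6 / 3.2442
   = 3.5260 / 3.2442 = 1.0869 m/s

u* ≈ 1.09 m/s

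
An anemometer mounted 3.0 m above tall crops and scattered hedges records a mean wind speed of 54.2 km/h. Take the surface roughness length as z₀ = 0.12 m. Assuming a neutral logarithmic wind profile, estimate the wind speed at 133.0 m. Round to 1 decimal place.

118.0 km/h

Log law: V(z) ∝ ln(z/z₀), so V₂/V₁ = ln(z₂/z₀) / ln(z₁/z₀).
ln(133.0/0.12) = 7.0106, ln(3.0/0.12) = 3.2189
V₂ = 54.2 × 7.0106/3.2189 = 54.2 × 2.1780 = 118.0459 km/h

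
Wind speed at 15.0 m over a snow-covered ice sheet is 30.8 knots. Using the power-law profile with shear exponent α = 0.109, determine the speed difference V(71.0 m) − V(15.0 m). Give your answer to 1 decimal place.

5.7 knots

Power law: V₂ = V₁ · (z₂/z₁)^α = 30.8 × (4.7333)^0.109 = 36.4875 knots
ΔV = 36.4875 − 30.8 = 5.6875 knots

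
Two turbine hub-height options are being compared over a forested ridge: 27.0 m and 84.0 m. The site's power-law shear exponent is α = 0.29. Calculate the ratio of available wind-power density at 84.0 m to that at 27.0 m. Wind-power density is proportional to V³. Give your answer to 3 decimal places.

Speed ratio: V_B/V_A = (z_B/z_A)^α = (84.0/27.0)^0.29 = (3.1111)^0.29 = 1.38978
Power-density ratio: P_B/P_A = (V_B/V_A)³ = (1.38978)³ = 2.68433

2.684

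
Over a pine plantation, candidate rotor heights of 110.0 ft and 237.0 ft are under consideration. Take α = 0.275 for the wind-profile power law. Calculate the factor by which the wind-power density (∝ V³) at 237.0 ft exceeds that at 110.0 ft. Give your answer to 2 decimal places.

Speed ratio: V_B/V_A = (z_B/z_A)^α = (237.0/110.0)^0.275 = (2.1545)^0.275 = 1.23502
Power-density ratio: P_B/P_A = (V_B/V_A)³ = (1.23502)³ = 1.88373

1.88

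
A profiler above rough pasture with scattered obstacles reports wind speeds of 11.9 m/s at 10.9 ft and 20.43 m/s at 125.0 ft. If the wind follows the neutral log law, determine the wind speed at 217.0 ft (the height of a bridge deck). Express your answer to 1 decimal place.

22.4 m/s

Log law: V ∝ ln(z/z₀). From the pair, with r = V₁/V₂ = 0.58248,
ln z₀ = (ln z₁ − r·ln z₂)/(1 − r) = (2.3888 − 0.58248×4.8283)/0.41752 = -1.0146 → z₀ = 0.3625 ft
V₃ = V₁ · ln(z₃/z₀)/ln(z₁/z₀) = 11.9 × 6.3945/3.4034 = 22.3586 m/s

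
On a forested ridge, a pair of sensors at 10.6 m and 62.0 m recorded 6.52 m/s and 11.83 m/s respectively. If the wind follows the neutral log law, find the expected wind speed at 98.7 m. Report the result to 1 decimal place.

13.2 m/s

Log law: V ∝ ln(z/z₀). From the pair, with r = V₁/V₂ = 0.55114,
ln z₀ = (ln z₁ − r·ln z₂)/(1 − r) = (2.3609 − 0.55114×4.1271)/0.44886 = 0.1921 → z₀ = 1.212 m
V₃ = V₁ · ln(z₃/z₀)/ln(z₁/z₀) = 6.52 × 4.4000/2.1688 = 13.2278 m/s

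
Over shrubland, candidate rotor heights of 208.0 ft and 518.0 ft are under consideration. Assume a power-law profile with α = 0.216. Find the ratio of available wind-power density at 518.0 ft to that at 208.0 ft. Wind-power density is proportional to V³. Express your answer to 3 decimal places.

Speed ratio: V_B/V_A = (z_B/z_A)^α = (518.0/208.0)^0.216 = (2.4904)^0.216 = 1.21785
Power-density ratio: P_B/P_A = (V_B/V_A)³ = (1.21785)³ = 1.80626

1.806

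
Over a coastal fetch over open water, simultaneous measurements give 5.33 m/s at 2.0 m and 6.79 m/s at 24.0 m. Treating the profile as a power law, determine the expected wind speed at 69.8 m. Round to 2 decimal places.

First find α: α = ln(V₂/V₁)/ln(z₂/z₁) = ln(6.79/5.33)/ln(24.0/2.0) = 0.24210/2.48491 = 0.0974
Extrapolate from 24.0 m to 69.8 m: V₃ = 6.79 × (69.8/24.0)^0.0974 = 6.79 × 1.1096 = 7.5343 m/s

7.53 m/s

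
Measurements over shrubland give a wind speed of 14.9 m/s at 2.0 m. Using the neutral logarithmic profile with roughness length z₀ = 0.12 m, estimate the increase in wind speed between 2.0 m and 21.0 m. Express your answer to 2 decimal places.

12.45 m/s

Log law: V₂ = V₁ · ln(z₂/z₀)/ln(z₁/z₀) = 14.9 × 5.1648/2.8134 = 27.3530 m/s
ΔV = 27.3530 − 14.9 = 12.4530 m/s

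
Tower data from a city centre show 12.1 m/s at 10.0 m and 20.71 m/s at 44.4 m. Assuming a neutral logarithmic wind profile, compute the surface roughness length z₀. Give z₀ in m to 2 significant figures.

Log law: V(z) ∝ ln(z/z₀). With r = V₁/V₂ = 12.1/20.71 = 0.58426,
r · ln(z₂/z₀) = ln(z₁/z₀) ⇒ ln z₀ = (ln z₁ − r·ln z₂)/(1 − r)
ln z₀ = (2.30259 − 0.58426×3.79324) / 0.41574 = 0.2077
z₀ = exp(0.2077) = 1.231 m

z₀ ≈ 1.2 m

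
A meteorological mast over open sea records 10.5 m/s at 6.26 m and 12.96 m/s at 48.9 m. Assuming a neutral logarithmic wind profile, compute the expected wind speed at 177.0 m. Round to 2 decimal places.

Log law: V ∝ ln(z/z₀). From the pair, with r = V₁/V₂ = 0.81019,
ln z₀ = (ln z₁ − r·ln z₂)/(1 − r) = (1.8342 − 0.81019×3.8898)/0.18981 = -6.9397 → z₀ = 0.0009686 m
V₃ = V₁ · ln(z₃/z₀)/ln(z₁/z₀) = 10.5 × 12.1159/8.7739 = 14.4994 m/s

14.50 m/s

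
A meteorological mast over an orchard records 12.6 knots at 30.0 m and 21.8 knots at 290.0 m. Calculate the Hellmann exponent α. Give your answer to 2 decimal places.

Power law: V₂/V₁ = (z₂/z₁)^α ⇒ α = ln(V₂/V₁) / ln(z₂/z₁)
α = ln(21.8/12.6) / ln(290.0/30.0) = ln(1.7302) / ln(9.6667)
  = 0.54821 / 2.26868 = 0.24164

α ≈ 0.24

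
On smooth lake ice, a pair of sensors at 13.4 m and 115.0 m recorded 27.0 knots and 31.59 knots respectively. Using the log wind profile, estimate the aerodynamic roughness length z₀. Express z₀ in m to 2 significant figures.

z₀ ≈ 0.000043 m

Log law: V(z) ∝ ln(z/z₀). With r = V₁/V₂ = 27.0/31.59 = 0.85470,
r · ln(z₂/z₀) = ln(z₁/z₀) ⇒ ln z₀ = (ln z₁ − r·ln z₂)/(1 − r)
ln z₀ = (2.59525 − 0.85470×4.74493) / 0.14530 = -10.0499
z₀ = exp(-10.0499) = 0.00004319 m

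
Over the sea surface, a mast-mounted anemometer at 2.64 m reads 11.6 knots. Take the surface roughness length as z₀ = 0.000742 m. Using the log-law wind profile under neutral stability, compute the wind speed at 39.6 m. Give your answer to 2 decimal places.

15.44 knots

Log law: V(z) ∝ ln(z/z₀), so V₂/V₁ = ln(z₂/z₀) / ln(z₁/z₀).
ln(39.6/0.000742) = 10.8850, ln(2.64/0.000742) = 8.1769
V₂ = 11.6 × 10.8850/8.1769 = 11.6 × 1.3312 = 15.4417 knots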